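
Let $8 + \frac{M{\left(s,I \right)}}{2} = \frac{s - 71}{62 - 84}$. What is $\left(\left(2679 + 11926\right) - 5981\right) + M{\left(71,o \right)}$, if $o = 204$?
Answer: $8608$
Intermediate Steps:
$M{\left(s,I \right)} = - \frac{105}{11} - \frac{s}{11}$ ($M{\left(s,I \right)} = -16 + 2 \frac{s - 71}{62 - 84} = -16 + 2 \frac{-71 + s}{-22} = -16 + 2 \left(-71 + s\right) \left(- \frac{1}{22}\right) = -16 + 2 \left(\frac{71}{22} - \frac{s}{22}\right) = -16 - \left(- \frac{71}{11} + \frac{s}{11}\right) = - \frac{105}{11} - \frac{s}{11}$)
$\left(\left(2679 + 11926\right) - 5981\right) + M{\left(71,o \right)} = \left(\left(2679 + 11926\right) - 5981\right) - 16 = \left(14605 - 5981\right) - 16 = 8624 - 16 = 8608$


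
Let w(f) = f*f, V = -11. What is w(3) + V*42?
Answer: -453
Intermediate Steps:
w(f) = f²
w(3) + V*42 = 3² - 11*42 = 9 - 462 = -453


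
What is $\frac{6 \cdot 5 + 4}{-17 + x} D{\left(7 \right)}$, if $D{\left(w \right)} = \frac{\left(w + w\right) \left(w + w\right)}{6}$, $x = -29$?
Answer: $- \frac{1666}{69} \approx -24.145$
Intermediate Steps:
$D{\left(w \right)} = \frac{2 w^{2}}{3}$ ($D{\left(w \right)} = 2 w 2 w \frac{1}{6} = 4 w^{2} \cdot \frac{1}{6} = \frac{2 w^{2}}{3}$)
$\frac{6 \cdot 5 + 4}{-17 + x} D{\left(7 \right)} = \frac{6 \cdot 5 + 4}{-17 - 29} \frac{2 \cdot 7^{2}}{3} = \frac{30 + 4}{-46} \cdot \frac{2}{3} \cdot 49 = 34 \left(- \frac{1}{46}\right) \frac{98}{3} = \left(- \frac{17}{23}\right) \frac{98}{3} = - \frac{1666}{69}$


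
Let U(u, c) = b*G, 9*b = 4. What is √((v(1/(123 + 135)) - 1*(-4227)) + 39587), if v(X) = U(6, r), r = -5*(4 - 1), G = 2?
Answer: √394334/3 ≈ 209.32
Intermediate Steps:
b = 4/9 (b = (⅑)*4 = 4/9 ≈ 0.44444)
r = -15 (r = -5*3 = -15)
U(u, c) = 8/9 (U(u, c) = (4/9)*2 = 8/9)
v(X) = 8/9
√((v(1/(123 + 135)) - 1*(-4227)) + 39587) = √((8/9 - 1*(-4227)) + 39587) = √((8/9 + 4227) + 39587) = √(38051/9 + 39587) = √(394334/9) = √394334/3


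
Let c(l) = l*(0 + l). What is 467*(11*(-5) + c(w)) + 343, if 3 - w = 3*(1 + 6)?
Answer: 125966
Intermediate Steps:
w = -18 (w = 3 - 3*(1 + 6) = 3 - 3*7 = 3 - 1*21 = 3 - 21 = -18)
c(l) = l² (c(l) = l*l = l²)
467*(11*(-5) + c(w)) + 343 = 467*(11*(-5) + (-18)²) + 343 = 467*(-55 + 324) + 343 = 467*269 + 343 = 125623 + 343 = 125966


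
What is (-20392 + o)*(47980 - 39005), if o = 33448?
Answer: 117177600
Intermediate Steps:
(-20392 + o)*(47980 - 39005) = (-20392 + 33448)*(47980 - 39005) = 13056*8975 = 117177600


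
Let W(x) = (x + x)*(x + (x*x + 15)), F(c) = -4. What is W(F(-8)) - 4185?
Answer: -4401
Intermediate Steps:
W(x) = 2*x*(15 + x + x²) (W(x) = (2*x)*(x + (x² + 15)) = (2*x)*(x + (15 + x²)) = (2*x)*(15 + x + x²) = 2*x*(15 + x + x²))
W(F(-8)) - 4185 = 2*(-4)*(15 - 4 + (-4)²) - 4185 = 2*(-4)*(15 - 4 + 16) - 4185 = 2*(-4)*27 - 4185 = -216 - 4185 = -4401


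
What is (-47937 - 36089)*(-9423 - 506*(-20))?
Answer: -58566122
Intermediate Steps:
(-47937 - 36089)*(-9423 - 506*(-20)) = -84026*(-9423 + 10120) = -84026*697 = -58566122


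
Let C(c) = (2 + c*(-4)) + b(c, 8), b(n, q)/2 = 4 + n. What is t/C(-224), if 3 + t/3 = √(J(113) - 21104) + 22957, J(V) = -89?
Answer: 34431/229 + 3*I*√21193/458 ≈ 150.35 + 0.95357*I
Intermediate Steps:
b(n, q) = 8 + 2*n (b(n, q) = 2*(4 + n) = 8 + 2*n)
C(c) = 10 - 2*c (C(c) = (2 + c*(-4)) + (8 + 2*c) = (2 - 4*c) + (8 + 2*c) = 10 - 2*c)
t = 68862 + 3*I*√21193 (t = -9 + 3*(√(-89 - 21104) + 22957) = -9 + 3*(√(-21193) + 22957) = -9 + 3*(I*√21193 + 22957) = -9 + 3*(22957 + I*√21193) = -9 + (68871 + 3*I*√21193) = 68862 + 3*I*√21193 ≈ 68862.0 + 436.73*I)
t/C(-224) = (68862 + 3*I*√21193)/(10 - 2*(-224)) = (68862 + 3*I*√21193)/(10 + 448) = (68862 + 3*I*√21193)/458 = (68862 + 3*I*√21193)*(1/458) = 34431/229 + 3*I*√21193/458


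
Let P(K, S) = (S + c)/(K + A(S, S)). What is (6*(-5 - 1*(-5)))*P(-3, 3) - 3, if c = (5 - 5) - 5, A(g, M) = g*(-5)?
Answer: -3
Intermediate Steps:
A(g, M) = -5*g
c = -5 (c = 0 - 5 = -5)
P(K, S) = (-5 + S)/(K - 5*S) (P(K, S) = (S - 5)/(K - 5*S) = (-5 + S)/(K - 5*S))
(6*(-5 - 1*(-5)))*P(-3, 3) - 3 = (6*(-5 - 1*(-5)))*((-5 + 3)/(-3 - 5*3)) - 3 = (6*(-5 + 5))*(-2/(-3 - 15)) - 3 = (6*0)*(-2/(-18)) - 3 = 0*(-1/18*(-2)) - 3 = 0*(⅑) - 3 = 0 - 3 = -3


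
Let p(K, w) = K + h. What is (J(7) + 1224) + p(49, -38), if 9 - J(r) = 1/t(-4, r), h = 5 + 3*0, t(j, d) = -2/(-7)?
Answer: 2567/2 ≈ 1283.5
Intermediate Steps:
t(j, d) = 2/7 (t(j, d) = -2*(-1/7) = 2/7)
h = 5 (h = 5 + 0 = 5)
p(K, w) = 5 + K (p(K, w) = K + 5 = 5 + K)
J(r) = 11/2 (J(r) = 9 - 1/2/7 = 9 - 1*7/2 = 9 - 7/2 = 11/2)
(J(7) + 1224) + p(49, -38) = (11/2 + 1224) + (5 + 49) = 2459/2 + 54 = 2567/2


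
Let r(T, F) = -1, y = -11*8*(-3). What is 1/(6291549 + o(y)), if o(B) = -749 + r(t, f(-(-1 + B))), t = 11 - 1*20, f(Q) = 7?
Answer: 1/6290799 ≈ 1.5896e-7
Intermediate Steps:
y = 264 (y = -88*(-3) = 264)
t = -9 (t = 11 - 20 = -9)
o(B) = -750 (o(B) = -749 - 1 = -750)
1/(6291549 + o(y)) = 1/(6291549 - 750) = 1/6290799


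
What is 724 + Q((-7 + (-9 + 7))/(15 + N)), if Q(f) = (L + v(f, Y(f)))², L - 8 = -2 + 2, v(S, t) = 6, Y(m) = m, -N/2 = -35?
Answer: 920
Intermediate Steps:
N = 70 (N = -2*(-35) = 70)
L = 8 (L = 8 + (-2 + 2) = 8 + 0 = 8)
Q(f) = 196 (Q(f) = (8 + 6)² = 14² = 196)
724 + Q((-7 + (-9 + 7))/(15 + N)) = 724 + 196 = 920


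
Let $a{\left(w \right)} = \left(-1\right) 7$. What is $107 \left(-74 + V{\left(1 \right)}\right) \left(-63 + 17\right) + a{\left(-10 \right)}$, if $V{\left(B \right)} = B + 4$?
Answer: $339611$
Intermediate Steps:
$V{\left(B \right)} = 4 + B$
$a{\left(w \right)} = -7$
$107 \left(-74 + V{\left(1 \right)}\right) \left(-63 + 17\right) + a{\left(-10 \right)} = 107 \left(-74 + \left(4 + 1\right)\right) \left(-63 + 17\right) - 7 = 107 \left(-74 + 5\right) \left(-46\right) - 7 = 107 \left(\left(-69\right) \left(-46\right)\right) - 7 = 107 \cdot 3174 - 7 = 339618 - 7 = 339611$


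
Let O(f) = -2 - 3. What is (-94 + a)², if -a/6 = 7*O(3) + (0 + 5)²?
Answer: 1156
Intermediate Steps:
O(f) = -5
a = 60 (a = -6*(7*(-5) + (0 + 5)²) = -6*(-35 + 5²) = -6*(-35 + 25) = -6*(-10) = 60)
(-94 + a)² = (-94 + 60)² = (-34)² = 1156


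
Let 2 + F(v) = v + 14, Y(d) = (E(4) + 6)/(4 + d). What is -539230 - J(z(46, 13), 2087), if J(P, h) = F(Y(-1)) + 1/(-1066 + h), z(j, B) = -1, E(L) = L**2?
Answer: -1651720711/3063 ≈ -5.3925e+5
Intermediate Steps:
Y(d) = 22/(4 + d) (Y(d) = (4**2 + 6)/(4 + d) = (16 + 6)/(4 + d) = 22/(4 + d))
F(v) = 12 + v (F(v) = -2 + (v + 14) = -2 + (14 + v) = 12 + v)
J(P, h) = 58/3 + 1/(-1066 + h) (J(P, h) = (12 + 22/(4 - 1)) + 1/(-1066 + h) = (12 + 22/3) + 1/(-1066 + h) = 58/3 + 1/(-1066 + h))
-539230 - J(z(46, 13), 2087) = -539230 - (-61825 + 58*2087)/(3*(-1066 + 2087)) = -539230 - (-61825 + 121046)/(3*1021) = -539230 - 59221/(3*1021) = -539230 - 1*59221/3063 = -539230 - 59221/3063 = -1651720711/3063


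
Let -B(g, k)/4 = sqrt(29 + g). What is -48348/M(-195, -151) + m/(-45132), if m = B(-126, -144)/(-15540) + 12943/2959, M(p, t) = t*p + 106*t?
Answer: -6456836029601/1794719157132 - I*sqrt(97)/175337820 ≈ -3.5977 - 5.6171e-8*I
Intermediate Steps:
B(g, k) = -4*sqrt(29 + g)
M(p, t) = 106*t + p*t (M(p, t) = p*t + 106*t = 106*t + p*t)
m = 12943/2959 + I*sqrt(97)/3885 (m = -4*sqrt(29 - 126)/(-15540) + 12943/2959 = -4*I*sqrt(97)*(-1/15540) + 12943*(1/2959) = -4*I*sqrt(97)*(-1/15540) + 12943/2959 = I*sqrt(97)/3885 + 12943/2959 = 12943/2959 + I*sqrt(97)/3885 ≈ 4.3741 + 0.0025351*I)
-48348/M(-195, -151) + m/(-45132) = -48348*(-1/(151*(106 - 195))) + (12943/2959 + I*sqrt(97)/3885)/(-45132) = -48348/((-151*(-89))) + (12943/2959 + I*sqrt(97)/3885)*(-1/45132) = -48348/13439 + (-12943/133545588 - I*sqrt(97)/175337820) = -6456836029601/1794719157132 - I*sqrt(97)/175337820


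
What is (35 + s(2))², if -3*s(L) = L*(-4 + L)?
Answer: 11881/9 ≈ 1320.1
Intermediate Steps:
s(L) = -L*(-4 + L)/3
(35 + s(2))² = (35 + (⅓)*2*(4 - 1*2))² = (35 + (⅓)*2*(4 - 2))² = (35 + (⅓)*2*2)² = (35 + 4/3)² = (109/3)² = 11881/9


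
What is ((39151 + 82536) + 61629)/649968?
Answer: 45829/162492 ≈ 0.28204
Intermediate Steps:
((39151 + 82536) + 61629)/649968 = (121687 + 61629)*(1/649968) = 183316*(1/649968) = 45829/162492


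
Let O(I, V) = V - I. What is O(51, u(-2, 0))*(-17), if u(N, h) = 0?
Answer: 867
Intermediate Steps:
O(51, u(-2, 0))*(-17) = (0 - 1*51)*(-17) = (0 - 51)*(-17) = -51*(-17) = 867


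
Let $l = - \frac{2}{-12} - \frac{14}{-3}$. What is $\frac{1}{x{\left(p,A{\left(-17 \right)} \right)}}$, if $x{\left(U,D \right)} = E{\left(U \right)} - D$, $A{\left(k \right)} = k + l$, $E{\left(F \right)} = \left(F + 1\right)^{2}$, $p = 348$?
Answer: $\frac{6}{730879} \approx 8.2093 \cdot 10^{-6}$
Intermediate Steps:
$l = \frac{29}{6}$ ($l = \left(-2\right) \left(- \frac{1}{12}\right) - - \frac{14}{3} = \frac{1}{6} + \frac{14}{3} = \frac{29}{6} \approx 4.8333$)
$E{\left(F \right)} = \left(1 + F\right)^{2}$
$A{\left(k \right)} = \frac{29}{6} + k$ ($A{\left(k \right)} = k + \frac{29}{6} = \frac{29}{6} + k$)
$x{\left(U,D \right)} = \left(1 + U\right)^{2} - D$
$\frac{1}{x{\left(p,A{\left(-17 \right)} \right)}} = \frac{1}{\left(1 + 348\right)^{2} - \left(\frac{29}{6} - 17\right)} = \frac{1}{349^{2} - - \frac{73}{6}} = \frac{1}{121801 + \frac{73}{6}} = \frac{1}{\frac{730879}{6}} = \frac{6}{730879}$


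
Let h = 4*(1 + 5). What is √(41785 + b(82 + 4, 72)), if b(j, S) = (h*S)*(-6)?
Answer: √31417 ≈ 177.25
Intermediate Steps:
h = 24 (h = 4*6 = 24)
b(j, S) = -144*S (b(j, S) = (24*S)*(-6) = -144*S)
√(41785 + b(82 + 4, 72)) = √(41785 - 144*72) = √(41785 - 10368) = √31417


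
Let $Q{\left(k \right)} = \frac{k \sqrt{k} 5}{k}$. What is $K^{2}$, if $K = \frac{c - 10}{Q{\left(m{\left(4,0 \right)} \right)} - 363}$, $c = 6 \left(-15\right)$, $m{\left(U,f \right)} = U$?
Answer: $\frac{10000}{124609} \approx 0.080251$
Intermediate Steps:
$c = -90$
$Q{\left(k \right)} = 5 \sqrt{k}$ ($Q{\left(k \right)} = \frac{k^{\frac{3}{2}} \cdot 5}{k} = \frac{5 k^{\frac{3}{2}}}{k} = 5 \sqrt{k}$)
$K = \frac{100}{353}$ ($K = \frac{-90 - 10}{5 \sqrt{4} - 363} = - \frac{100}{5 \cdot 2 - 363} = - \frac{100}{10 - 363} = - \frac{100}{-353} = \left(-100\right) \left(- \frac{1}{353}\right) = \frac{100}{353} \approx 0.28329$)
$K^{2} = \left(\frac{100}{353}\right)^{2} = \frac{10000}{124609}$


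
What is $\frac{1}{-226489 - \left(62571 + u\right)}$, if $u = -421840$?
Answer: $\frac{1}{132780} \approx 7.5313 \cdot 10^{-6}$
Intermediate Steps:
$\frac{1}{-226489 - \left(62571 + u\right)} = \frac{1}{-226489 - -359269} = \frac{1}{-226489 + \left(-62571 + 421840\right)} = \frac{1}{-226489 + 359269} = \frac{1}{132780}$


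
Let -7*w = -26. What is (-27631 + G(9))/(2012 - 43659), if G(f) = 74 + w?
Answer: 192873/291529 ≈ 0.66159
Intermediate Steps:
w = 26/7 (w = -⅐*(-26) = 26/7 ≈ 3.7143)
G(f) = 544/7 (G(f) = 74 + 26/7 = 544/7)
(-27631 + G(9))/(2012 - 43659) = (-27631 + 544/7)/(2012 - 43659) = -192873/7/(-41647) = -192873/7*(-1/41647) = 192873/291529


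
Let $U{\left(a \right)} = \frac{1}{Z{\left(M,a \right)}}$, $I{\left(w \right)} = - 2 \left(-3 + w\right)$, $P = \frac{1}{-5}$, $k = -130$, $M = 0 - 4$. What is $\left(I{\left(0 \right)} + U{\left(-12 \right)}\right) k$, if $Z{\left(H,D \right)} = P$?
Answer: $-130$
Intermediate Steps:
$M = -4$ ($M = 0 - 4 = -4$)
$P = - \frac{1}{5} \approx -0.2$
$I{\left(w \right)} = 6 - 2 w$
$Z{\left(H,D \right)} = - \frac{1}{5}$
$U{\left(a \right)} = -5$ ($U{\left(a \right)} = \frac{1}{- \frac{1}{5}} = -5$)
$\left(I{\left(0 \right)} + U{\left(-12 \right)}\right) k = \left(\left(6 - 0\right) - 5\right) \left(-130\right) = \left(\left(6 + 0\right) - 5\right) \left(-130\right) = \left(6 - 5\right) \left(-130\right) = 1 \left(-130\right) = -130$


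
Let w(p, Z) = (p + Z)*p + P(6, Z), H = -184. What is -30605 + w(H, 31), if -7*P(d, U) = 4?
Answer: -17175/7 ≈ -2453.6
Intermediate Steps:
P(d, U) = -4/7 (P(d, U) = -1/7*4 = -4/7)
w(p, Z) = -4/7 + p*(Z + p) (w(p, Z) = (p + Z)*p - 4/7 = (Z + p)*p - 4/7 = p*(Z + p) - 4/7 = -4/7 + p*(Z + p))
-30605 + w(H, 31) = -30605 + (-4/7 + (-184)**2 + 31*(-184)) = -30605 + (-4/7 + 33856 - 5704) = -30605 + 197060/7 = -17175/7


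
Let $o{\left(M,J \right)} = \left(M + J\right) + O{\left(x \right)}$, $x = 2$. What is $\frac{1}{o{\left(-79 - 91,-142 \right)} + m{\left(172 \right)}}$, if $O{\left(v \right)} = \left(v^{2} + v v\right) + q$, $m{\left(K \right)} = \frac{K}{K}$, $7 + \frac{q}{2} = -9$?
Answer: $- \frac{1}{335} \approx -0.0029851$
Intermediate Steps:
$q = -32$ ($q = -14 + 2 \left(-9\right) = -14 - 18 = -32$)
$m{\left(K \right)} = 1$
$O{\left(v \right)} = -32 + 2 v^{2}$ ($O{\left(v \right)} = \left(v^{2} + v v\right) - 32 = \left(v^{2} + v^{2}\right) - 32 = 2 v^{2} - 32 = -32 + 2 v^{2}$)
$o{\left(M,J \right)} = -24 + J + M$ ($o{\left(M,J \right)} = \left(M + J\right) - \left(32 - 2 \cdot 2^{2}\right) = \left(J + M\right) + \left(-32 + 2 \cdot 4\right) = \left(J + M\right) + \left(-32 + 8\right) = \left(J + M\right) - 24 = -24 + J + M$)
$\frac{1}{o{\left(-79 - 91,-142 \right)} + m{\left(172 \right)}} = \frac{1}{\left(-24 - 142 - 170\right) + 1} = \frac{1}{-336 + 1} = \frac{1}{-335} = - \frac{1}{335}$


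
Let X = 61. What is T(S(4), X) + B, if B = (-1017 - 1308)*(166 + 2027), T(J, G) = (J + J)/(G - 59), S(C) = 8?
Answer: -5098717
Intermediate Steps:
T(J, G) = 2*J/(-59 + G) (T(J, G) = (2*J)/(-59 + G) = 2*J/(-59 + G))
B = -5098725 (B = -2325*2193 = -5098725)
T(S(4), X) + B = 2*8/(-59 + 61) - 5098725 = 2*8/2 - 5098725 = 2*8*(½) - 5098725 = 8 - 5098725 = -5098717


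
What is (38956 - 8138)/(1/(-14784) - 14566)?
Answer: -455613312/215343745 ≈ -2.1157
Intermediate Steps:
(38956 - 8138)/(1/(-14784) - 14566) = 30818/(-1/14784 - 14566) = 30818/(-215343745/14784) = 30818*(-14784/215343745) = -455613312/215343745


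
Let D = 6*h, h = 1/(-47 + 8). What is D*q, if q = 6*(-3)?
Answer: 36/13 ≈ 2.7692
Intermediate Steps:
q = -18
h = -1/39 (h = 1/(-39) = -1/39 ≈ -0.025641)
D = -2/13 (D = 6*(-1/39) = -2/13 ≈ -0.15385)
D*q = -2/13*(-18) = 36/13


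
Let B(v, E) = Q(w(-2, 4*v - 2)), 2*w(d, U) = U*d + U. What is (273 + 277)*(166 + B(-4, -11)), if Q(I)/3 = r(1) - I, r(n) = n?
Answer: 78100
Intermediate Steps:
w(d, U) = U/2 + U*d/2 (w(d, U) = (U*d + U)/2 = (U + U*d)/2 = U/2 + U*d/2)
Q(I) = 3 - 3*I (Q(I) = 3*(1 - I) = 3 - 3*I)
B(v, E) = 6*v (B(v, E) = 3 - 3*(4*v - 2)*(1 - 2)/2 = 3 - 3*(-2 + 4*v)*(-1)/2 = 3 - 3*(1 - 2*v) = 3 + (-3 + 6*v) = 6*v)
(273 + 277)*(166 + B(-4, -11)) = (273 + 277)*(166 + 6*(-4)) = 550*(166 - 24) = 550*142 = 78100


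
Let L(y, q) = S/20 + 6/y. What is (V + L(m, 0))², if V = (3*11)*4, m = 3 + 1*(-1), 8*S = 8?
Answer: 7295401/400 ≈ 18239.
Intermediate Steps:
S = 1 (S = (⅛)*8 = 1)
m = 2 (m = 3 - 1 = 2)
L(y, q) = 1/20 + 6/y
V = 132 (V = 33*4 = 132)
(V + L(m, 0))² = (132 + (1/20)*(120 + 2)/2)² = (132 + (1/20)*(½)*122)² = (132 + 61/20)² = (2701/20)² = 7295401/400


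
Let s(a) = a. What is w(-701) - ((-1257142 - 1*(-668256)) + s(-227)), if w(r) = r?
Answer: 588412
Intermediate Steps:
w(-701) - ((-1257142 - 1*(-668256)) + s(-227)) = -701 - ((-1257142 - 1*(-668256)) - 227) = -701 - ((-1257142 + 668256) - 227) = -701 - (-588886 - 227) = -701 - 1*(-589113) = -701 + 589113 = 588412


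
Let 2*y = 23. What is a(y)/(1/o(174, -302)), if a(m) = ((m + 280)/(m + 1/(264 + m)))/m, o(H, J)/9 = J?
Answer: -1746222588/291571 ≈ -5989.0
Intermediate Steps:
y = 23/2 (y = (½)*23 = 23/2 ≈ 11.500)
o(H, J) = 9*J
a(m) = (280 + m)/(m*(m + 1/(264 + m))) (a(m) = ((280 + m)/(m + 1/(264 + m)))/m = (280 + m)/(m*(m + 1/(264 + m))))
a(y)/(1/o(174, -302)) = ((73920 + (23/2)² + 544*(23/2))/((23/2)*(1 + (23/2)² + 264*(23/2))))/(1/(9*(-302))) = (2*(73920 + 529/4 + 6256)/(23*(1 + 529/4 + 3036)))/(1/(-2718)) = ((2/23)*(321233/4)/(12677/4))/(-1/2718) = ((2/23)*(4/12677)*(321233/4))*(-2718) = (642466/291571)*(-2718) = -1746222588/291571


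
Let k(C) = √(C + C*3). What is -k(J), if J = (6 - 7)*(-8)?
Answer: -4*√2 ≈ -5.6569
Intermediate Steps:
J = 8 (J = -1*(-8) = 8)
k(C) = 2*√C (k(C) = √(C + 3*C) = √(4*C) = 2*√C)
-k(J) = -2*√8 = -2*2*√2 = -4*√2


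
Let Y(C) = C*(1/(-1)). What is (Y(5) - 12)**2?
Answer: 289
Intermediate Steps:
Y(C) = -C (Y(C) = C*(1*(-1)) = C*(-1) = -C)
(Y(5) - 12)**2 = (-1*5 - 12)**2 = (-5 - 12)**2 = (-17)**2 = 289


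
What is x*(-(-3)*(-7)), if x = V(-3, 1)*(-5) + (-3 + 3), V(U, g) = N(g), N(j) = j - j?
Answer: 0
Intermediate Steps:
N(j) = 0
V(U, g) = 0
x = 0 (x = 0*(-5) + (-3 + 3) = 0 + 0 = 0)
x*(-(-3)*(-7)) = 0*(-(-3)*(-7)) = 0*(-3*7) = 0*(-21) = 0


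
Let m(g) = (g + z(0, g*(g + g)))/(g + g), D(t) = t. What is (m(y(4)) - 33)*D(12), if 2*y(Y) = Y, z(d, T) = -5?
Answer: -405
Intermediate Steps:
y(Y) = Y/2
m(g) = (-5 + g)/(2*g) (m(g) = (g - 5)/(g + g) = (-5 + g)/((2*g)) = (-5 + g)*(1/(2*g)) = (-5 + g)/(2*g))
(m(y(4)) - 33)*D(12) = ((-5 + (½)*4)/(2*(((½)*4))) - 33)*12 = ((½)*(-5 + 2)/2 - 33)*12 = ((½)*(½)*(-3) - 33)*12 = (-¾ - 33)*12 = -135/4*12 = -405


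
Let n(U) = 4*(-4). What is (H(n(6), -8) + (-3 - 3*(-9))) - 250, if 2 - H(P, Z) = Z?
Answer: -216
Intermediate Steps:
n(U) = -16
H(P, Z) = 2 - Z
(H(n(6), -8) + (-3 - 3*(-9))) - 250 = ((2 - 1*(-8)) + (-3 - 3*(-9))) - 250 = ((2 + 8) + (-3 + 27)) - 250 = (10 + 24) - 250 = 34 - 250 = -216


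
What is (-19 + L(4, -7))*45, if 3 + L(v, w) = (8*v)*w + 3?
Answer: -10935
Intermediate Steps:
L(v, w) = 8*v*w (L(v, w) = -3 + ((8*v)*w + 3) = -3 + (8*v*w + 3) = -3 + (3 + 8*v*w) = 8*v*w)
(-19 + L(4, -7))*45 = (-19 + 8*4*(-7))*45 = (-19 - 224)*45 = -243*45 = -10935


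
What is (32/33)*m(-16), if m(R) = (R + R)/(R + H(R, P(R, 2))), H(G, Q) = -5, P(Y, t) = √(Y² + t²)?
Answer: 1024/693 ≈ 1.4776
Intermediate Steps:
m(R) = 2*R/(-5 + R) (m(R) = (R + R)/(R - 5) = (2*R)/(-5 + R) = 2*R/(-5 + R))
(32/33)*m(-16) = (32/33)*(2*(-16)/(-5 - 16)) = (32*(1/33))*(2*(-16)/(-21)) = 32*(2*(-16)*(-1/21))/33 = (32/33)*(32/21) = 1024/693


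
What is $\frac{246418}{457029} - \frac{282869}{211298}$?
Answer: $- \frac{77211705637}{96569313642} \approx -0.79955$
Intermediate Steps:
$\frac{246418}{457029} - \frac{282869}{211298} = - \frac{77211705637}{96569313642}$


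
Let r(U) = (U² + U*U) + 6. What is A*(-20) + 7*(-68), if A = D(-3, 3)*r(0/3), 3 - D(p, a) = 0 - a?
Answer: -1196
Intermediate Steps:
D(p, a) = 3 + a (D(p, a) = 3 - (0 - a) = 3 - (-1)*a = 3 + a)
r(U) = 6 + 2*U² (r(U) = (U² + U²) + 6 = 2*U² + 6 = 6 + 2*U²)
A = 36 (A = (3 + 3)*(6 + 2*(0/3)²) = 6*(6 + 2*(0*(⅓))²) = 6*(6 + 2*0²) = 6*(6 + 2*0) = 6*(6 + 0) = 6*6 = 36)
A*(-20) + 7*(-68) = 36*(-20) + 7*(-68) = -720 - 476 = -1196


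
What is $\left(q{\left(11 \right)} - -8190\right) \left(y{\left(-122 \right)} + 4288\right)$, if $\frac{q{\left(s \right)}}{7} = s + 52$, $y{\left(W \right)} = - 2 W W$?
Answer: $-219917880$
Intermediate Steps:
$y{\left(W \right)} = - 2 W^{2}$
$q{\left(s \right)} = 364 + 7 s$ ($q{\left(s \right)} = 7 \left(s + 52\right) = 7 \left(52 + s\right) = 364 + 7 s$)
$\left(q{\left(11 \right)} - -8190\right) \left(y{\left(-122 \right)} + 4288\right) = \left(\left(364 + 7 \cdot 11\right) - -8190\right) \left(- 2 \left(-122\right)^{2} + 4288\right) = \left(\left(364 + 77\right) + 8190\right) \left(\left(-2\right) 14884 + 4288\right) = \left(441 + 8190\right) \left(-29768 + 4288\right) = 8631 \left(-25480\right) = -219917880$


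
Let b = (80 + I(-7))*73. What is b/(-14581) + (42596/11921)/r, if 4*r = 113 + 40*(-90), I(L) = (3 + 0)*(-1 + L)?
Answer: -24630929640/86587241741 ≈ -0.28446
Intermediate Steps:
I(L) = -3 + 3*L (I(L) = 3*(-1 + L) = -3 + 3*L)
r = -3487/4 (r = (113 + 40*(-90))/4 = (113 - 3600)/4 = (1/4)*(-3487) = -3487/4 ≈ -871.75)
b = 4088 (b = (80 + (-3 + 3*(-7)))*73 = (80 + (-3 - 21))*73 = (80 - 24)*73 = 56*73 = 4088)
b/(-14581) + (42596/11921)/r = 4088/(-14581) + (42596/11921)/(-3487/4) = 4088*(-1/14581) + (42596*(1/11921))*(-4/3487) = -584/2083 + (42596/11921)*(-4/3487) = -584/2083 - 170384/41568527 = -24630929640/86587241741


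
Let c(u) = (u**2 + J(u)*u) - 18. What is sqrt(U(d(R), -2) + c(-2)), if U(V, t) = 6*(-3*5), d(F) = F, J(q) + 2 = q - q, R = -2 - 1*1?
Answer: 10*I ≈ 10.0*I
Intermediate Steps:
R = -3 (R = -2 - 1 = -3)
J(q) = -2 (J(q) = -2 + (q - q) = -2 + 0 = -2)
U(V, t) = -90 (U(V, t) = 6*(-15) = -90)
c(u) = -18 + u**2 - 2*u (c(u) = (u**2 - 2*u) - 18 = -18 + u**2 - 2*u)
sqrt(U(d(R), -2) + c(-2)) = sqrt(-90 + (-18 + (-2)**2 - 2*(-2))) = sqrt(-90 + (-18 + 4 + 4)) = sqrt(-90 - 10) = sqrt(-100) = 10*I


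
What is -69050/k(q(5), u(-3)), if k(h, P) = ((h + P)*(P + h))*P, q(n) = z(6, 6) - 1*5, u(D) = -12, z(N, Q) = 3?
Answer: 34525/1176 ≈ 29.358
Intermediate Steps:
q(n) = -2 (q(n) = 3 - 1*5 = 3 - 5 = -2)
k(h, P) = P*(P + h)² (k(h, P) = ((P + h)*(P + h))*P = (P + h)²*P = P*(P + h)²)
-69050/k(q(5), u(-3)) = -69050*(-1/(12*(-12 - 2)²)) = -69050/((-12*(-14)²)) = -69050/((-12*196)) = -69050/(-2352) = -69050*(-1/2352) = 34525/1176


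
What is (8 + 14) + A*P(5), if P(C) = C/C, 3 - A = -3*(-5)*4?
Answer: -35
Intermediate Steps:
A = -57 (A = 3 - (-3*(-5))*4 = 3 - 15*4 = 3 - 1*60 = 3 - 60 = -57)
P(C) = 1
(8 + 14) + A*P(5) = (8 + 14) - 57*1 = 22 - 57 = -35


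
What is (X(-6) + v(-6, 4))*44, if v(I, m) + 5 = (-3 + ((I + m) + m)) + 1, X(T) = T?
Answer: -484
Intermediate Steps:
v(I, m) = -7 + I + 2*m (v(I, m) = -5 + ((-3 + ((I + m) + m)) + 1) = -5 + ((-3 + (I + 2*m)) + 1) = -5 + ((-3 + I + 2*m) + 1) = -5 + (-2 + I + 2*m) = -7 + I + 2*m)
(X(-6) + v(-6, 4))*44 = (-6 + (-7 - 6 + 2*4))*44 = (-6 + (-7 - 6 + 8))*44 = (-6 - 5)*44 = -11*44 = -484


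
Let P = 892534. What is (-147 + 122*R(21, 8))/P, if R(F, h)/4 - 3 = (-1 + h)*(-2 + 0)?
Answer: -5515/892534 ≈ -0.0061790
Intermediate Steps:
R(F, h) = 20 - 8*h (R(F, h) = 12 + 4*((-1 + h)*(-2 + 0)) = 12 + 4*((-1 + h)*(-2)) = 12 + 4*(2 - 2*h) = 12 + (8 - 8*h) = 20 - 8*h)
(-147 + 122*R(21, 8))/P = (-147 + 122*(20 - 8*8))/892534 = (-147 + 122*(20 - 64))*(1/892534) = (-147 + 122*(-44))*(1/892534) = (-147 - 5368)*(1/892534) = -5515*1/892534 = -5515/892534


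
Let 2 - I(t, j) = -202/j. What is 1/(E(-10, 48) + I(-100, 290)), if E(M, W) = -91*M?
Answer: 145/132341 ≈ 0.0010957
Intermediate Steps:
I(t, j) = 2 + 202/j (I(t, j) = 2 - (-202)/j = 2 + 202/j)
1/(E(-10, 48) + I(-100, 290)) = 1/(-91*(-10) + (2 + 202/290)) = 1/(910 + (2 + 202*(1/290))) = 1/(910 + (2 + 101/145)) = 1/(910 + 391/145) = 1/(132341/145) = 145/132341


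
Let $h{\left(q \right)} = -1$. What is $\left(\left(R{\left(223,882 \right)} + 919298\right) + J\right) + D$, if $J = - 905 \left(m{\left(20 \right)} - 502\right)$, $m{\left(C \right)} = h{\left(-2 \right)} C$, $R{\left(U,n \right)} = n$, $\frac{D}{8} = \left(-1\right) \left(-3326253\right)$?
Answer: $28002614$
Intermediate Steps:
$D = 26610024$ ($D = 8 \left(\left(-1\right) \left(-3326253\right)\right) = 8 \cdot 3326253 = 26610024$)
$m{\left(C \right)} = - C$
$J = 472410$ ($J = - 905 \left(\left(-1\right) 20 - 502\right) = - 905 \left(-20 - 502\right) = \left(-905\right) \left(-522\right) = 472410$)
$\left(\left(R{\left(223,882 \right)} + 919298\right) + J\right) + D = \left(\left(882 + 919298\right) + 472410\right) + 26610024 = \left(920180 + 472410\right) + 26610024 = 1392590 + 26610024 = 28002614$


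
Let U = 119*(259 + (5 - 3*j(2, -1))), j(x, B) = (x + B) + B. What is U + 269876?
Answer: 301292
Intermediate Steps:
j(x, B) = x + 2*B (j(x, B) = (B + x) + B = x + 2*B)
U = 31416 (U = 119*(259 + (5 - 3*(2 + 2*(-1)))) = 119*(259 + (5 - 3*(2 - 2))) = 119*(259 + (5 - 3*0)) = 119*(259 + (5 + 0)) = 119*(259 + 5) = 119*264 = 31416)
U + 269876 = 31416 + 269876 = 301292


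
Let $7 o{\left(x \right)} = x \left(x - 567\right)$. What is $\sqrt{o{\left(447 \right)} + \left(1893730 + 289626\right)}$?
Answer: $\frac{2 \sqrt{26652241}}{7} \approx 1475.0$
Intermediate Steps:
$o{\left(x \right)} = \frac{x \left(-567 + x\right)}{7}$ ($o{\left(x \right)} = \frac{x \left(x - 567\right)}{7} = \frac{x \left(-567 + x\right)}{7}$)
$\sqrt{o{\left(447 \right)} + \left(1893730 + 289626\right)} = \sqrt{\frac{1}{7} \cdot 447 \left(-567 + 447\right) + \left(1893730 + 289626\right)} = \sqrt{\frac{1}{7} \cdot 447 \left(-120\right) + 2183356} = \sqrt{- \frac{53640}{7} + 2183356} = \sqrt{\frac{15229852}{7}} = \frac{2 \sqrt{26652241}}{7}$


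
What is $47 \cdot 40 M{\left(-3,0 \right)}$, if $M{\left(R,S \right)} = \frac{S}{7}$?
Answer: $0$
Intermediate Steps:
$M{\left(R,S \right)} = \frac{S}{7}$ ($M{\left(R,S \right)} = S \frac{1}{7} = \frac{S}{7}$)
$47 \cdot 40 M{\left(-3,0 \right)} = 47 \cdot 40 \cdot \frac{1}{7} \cdot 0 = 1880 \cdot 0 = 0$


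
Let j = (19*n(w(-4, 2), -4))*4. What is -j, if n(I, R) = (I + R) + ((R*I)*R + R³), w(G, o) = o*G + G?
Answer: 20672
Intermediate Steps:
w(G, o) = G + G*o (w(G, o) = G*o + G = G + G*o)
n(I, R) = I + R + R³ + I*R² (n(I, R) = (I + R) + ((I*R)*R + R³) = (I + R) + (I*R² + R³) = (I + R) + (R³ + I*R²) = I + R + R³ + I*R²)
j = -20672 (j = (19*(-4*(1 + 2) - 4 + (-4)³ - 4*(1 + 2)*(-4)²))*4 = (19*(-4*3 - 4 - 64 - 4*3*16))*4 = (19*(-12 - 4 - 64 - 12*16))*4 = (19*(-12 - 4 - 64 - 192))*4 = (19*(-272))*4 = -5168*4 = -20672)
-j = -1*(-20672) = 20672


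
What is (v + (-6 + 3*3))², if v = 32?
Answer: 1225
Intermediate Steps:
(v + (-6 + 3*3))² = (32 + (-6 + 3*3))² = (32 + (-6 + 9))² = (32 + 3)² = 35² = 1225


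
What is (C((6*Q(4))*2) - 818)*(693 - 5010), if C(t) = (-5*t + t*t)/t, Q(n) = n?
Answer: 3345675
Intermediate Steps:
C(t) = (t² - 5*t)/t (C(t) = (-5*t + t²)/t = (t² - 5*t)/t)
(C((6*Q(4))*2) - 818)*(693 - 5010) = ((-5 + (6*4)*2) - 818)*(693 - 5010) = ((-5 + 24*2) - 818)*(-4317) = ((-5 + 48) - 818)*(-4317) = (43 - 818)*(-4317) = -775*(-4317) = 3345675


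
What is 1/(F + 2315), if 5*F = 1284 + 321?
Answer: 1/2636 ≈ 0.00037936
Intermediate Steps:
F = 321 (F = (1284 + 321)/5 = (1/5)*1605 = 321)
1/(F + 2315) = 1/(321 + 2315) = 1/2636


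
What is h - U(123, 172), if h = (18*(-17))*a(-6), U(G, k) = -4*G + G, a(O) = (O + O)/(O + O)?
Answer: 63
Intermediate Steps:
a(O) = 1 (a(O) = (2*O)/((2*O)) = (2*O)*(1/(2*O)) = 1)
U(G, k) = -3*G
h = -306 (h = (18*(-17))*1 = -306*1 = -306)
h - U(123, 172) = -306 - (-3)*123 = -306 - 1*(-369) = -306 + 369 = 63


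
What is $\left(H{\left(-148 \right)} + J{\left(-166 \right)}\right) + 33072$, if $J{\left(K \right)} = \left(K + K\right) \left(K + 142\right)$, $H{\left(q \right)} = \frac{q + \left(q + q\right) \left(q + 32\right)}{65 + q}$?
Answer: $\frac{3372132}{83} \approx 40628.0$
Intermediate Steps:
$H{\left(q \right)} = \frac{q + 2 q \left(32 + q\right)}{65 + q}$
$J{\left(K \right)} = 2 K \left(142 + K\right)$
$\left(H{\left(-148 \right)} + J{\left(-166 \right)}\right) + 33072 = \left(- \frac{148 \left(65 + 2 \left(-148\right)\right)}{65 - 148} + 2 \left(-166\right) \left(142 - 166\right)\right) + 33072 = \left(- \frac{148 \left(65 - 296\right)}{-83} + 2 \left(-166\right) \left(-24\right)\right) + 33072 = \left(\left(-148\right) \left(- \frac{1}{83}\right) \left(-231\right) + 7968\right) + 33072 = \left(- \frac{34188}{83} + 7968\right) + 33072 = \frac{627156}{83} + 33072 = \frac{3372132}{83}$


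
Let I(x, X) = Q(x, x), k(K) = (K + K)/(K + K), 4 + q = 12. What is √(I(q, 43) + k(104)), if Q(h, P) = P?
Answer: 3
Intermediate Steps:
q = 8 (q = -4 + 12 = 8)
k(K) = 1 (k(K) = (2*K)/((2*K)) = (2*K)*(1/(2*K)) = 1)
I(x, X) = x
√(I(q, 43) + k(104)) = √(8 + 1) = √9 = 3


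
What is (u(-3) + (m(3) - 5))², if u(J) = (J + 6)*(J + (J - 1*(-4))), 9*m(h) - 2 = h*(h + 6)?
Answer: 4900/81 ≈ 60.494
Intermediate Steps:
m(h) = 2/9 + h*(6 + h)/9 (m(h) = 2/9 + (h*(h + 6))/9 = 2/9 + (h*(6 + h))/9 = 2/9 + h*(6 + h)/9)
u(J) = (4 + 2*J)*(6 + J) (u(J) = (6 + J)*(J + (J + 4)) = (6 + J)*(J + (4 + J)) = (6 + J)*(4 + 2*J) = (4 + 2*J)*(6 + J))
(u(-3) + (m(3) - 5))² = ((24 + 2*(-3)² + 16*(-3)) + ((2/9 + (⅑)*3² + (⅔)*3) - 5))² = ((24 + 2*9 - 48) + ((2/9 + (⅑)*9 + 2) - 5))² = ((24 + 18 - 48) + ((2/9 + 1 + 2) - 5))² = (-6 + (29/9 - 5))² = (-6 - 16/9)² = (-70/9)² = 4900/81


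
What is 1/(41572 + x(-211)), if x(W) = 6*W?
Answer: 1/40306 ≈ 2.4810e-5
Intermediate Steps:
1/(41572 + x(-211)) = 1/(41572 + 6*(-211)) = 1/(41572 - 1266) = 1/40306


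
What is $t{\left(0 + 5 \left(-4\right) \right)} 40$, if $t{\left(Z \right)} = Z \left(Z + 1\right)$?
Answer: $15200$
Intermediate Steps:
$t{\left(Z \right)} = Z \left(1 + Z\right)$
$t{\left(0 + 5 \left(-4\right) \right)} 40 = \left(0 + 5 \left(-4\right)\right) \left(1 + \left(0 + 5 \left(-4\right)\right)\right) 40 = \left(0 - 20\right) \left(1 + \left(0 - 20\right)\right) 40 = - 20 \left(1 - 20\right) 40 = \left(-20\right) \left(-19\right) 40 = 380 \cdot 40 = 15200$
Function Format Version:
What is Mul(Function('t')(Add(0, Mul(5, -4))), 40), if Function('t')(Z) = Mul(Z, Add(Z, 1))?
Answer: 15200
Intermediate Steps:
Function('t')(Z) = Mul(Z, Add(1, Z))
Mul(Function('t')(Add(0, Mul(5, -4))), 40) = Mul(Mul(Add(0, Mul(5, -4)), Add(1, Add(0, Mul(5, -4)))), 40) = Mul(Mul(Add(0, -20), Add(1, Add(0, -20))), 40) = Mul(Mul(-20, Add(1, -20)), 40) = Mul(Mul(-20, -19), 40) = Mul(380, 40) = 15200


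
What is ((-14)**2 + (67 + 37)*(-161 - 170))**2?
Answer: 1171555984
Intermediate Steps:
((-14)**2 + (67 + 37)*(-161 - 170))**2 = (196 + 104*(-331))**2 = (196 - 34424)**2 = (-34228)**2 = 1171555984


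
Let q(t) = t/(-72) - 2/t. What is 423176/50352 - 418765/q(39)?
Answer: 164470068373/232878 ≈ 7.0625e+5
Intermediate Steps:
q(t) = -2/t - t/72 (q(t) = t*(-1/72) - 2/t = -t/72 - 2/t = -2/t - t/72)
423176/50352 - 418765/q(39) = 423176/50352 - 418765/(-2/39 - 1/72*39) = 423176*(1/50352) - 418765/(-2*1/39 - 13/24) = 52897/6294 - 418765/(-2/39 - 13/24) = 52897/6294 - 418765/(-185/312) = 52897/6294 - 418765*(-312/185) = 52897/6294 + 26130936/37 = 164470068373/232878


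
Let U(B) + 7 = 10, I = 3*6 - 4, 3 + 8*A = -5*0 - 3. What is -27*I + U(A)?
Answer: -375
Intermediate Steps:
A = -¾ (A = -3/8 + (-5*0 - 3)/8 = -3/8 + (0 - 3)/8 = -3/8 + (⅛)*(-3) = -3/8 - 3/8 = -¾ ≈ -0.75000)
I = 14 (I = 18 - 4 = 14)
U(B) = 3 (U(B) = -7 + 10 = 3)
-27*I + U(A) = -27*14 + 3 = -378 + 3 = -375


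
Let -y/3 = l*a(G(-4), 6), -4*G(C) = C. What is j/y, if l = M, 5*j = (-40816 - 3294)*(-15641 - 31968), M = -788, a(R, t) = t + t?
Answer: 210003299/14184 ≈ 14806.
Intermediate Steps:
G(C) = -C/4
a(R, t) = 2*t
j = 420006598 (j = ((-40816 - 3294)*(-15641 - 31968))/5 = (-44110*(-47609))/5 = (⅕)*2100032990 = 420006598)
l = -788
y = 28368 (y = -(-2364)*2*6 = -(-2364)*12 = -3*(-9456) = 28368)
j/y = 420006598/28368 = 420006598*(1/28368) = 210003299/14184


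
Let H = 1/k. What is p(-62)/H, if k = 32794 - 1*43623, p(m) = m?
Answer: 671398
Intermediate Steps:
k = -10829 (k = 32794 - 43623 = -10829)
H = -1/10829 (H = 1/(-10829) = -1/10829 ≈ -9.2345e-5)
p(-62)/H = -62/(-1/10829) = -62*(-10829) = 671398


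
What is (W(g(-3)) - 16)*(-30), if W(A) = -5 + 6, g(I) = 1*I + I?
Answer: 450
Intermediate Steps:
g(I) = 2*I (g(I) = I + I = 2*I)
W(A) = 1
(W(g(-3)) - 16)*(-30) = (1 - 16)*(-30) = -15*(-30) = 450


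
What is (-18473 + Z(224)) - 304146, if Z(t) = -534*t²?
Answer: -27116603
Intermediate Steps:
(-18473 + Z(224)) - 304146 = (-18473 - 534*224²) - 304146 = (-18473 - 534*50176) - 304146 = (-18473 - 26793984) - 304146 = -26812457 - 304146 = -27116603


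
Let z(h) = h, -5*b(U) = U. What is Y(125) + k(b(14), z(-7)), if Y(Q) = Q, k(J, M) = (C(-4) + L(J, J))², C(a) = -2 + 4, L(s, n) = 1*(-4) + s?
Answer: 3701/25 ≈ 148.04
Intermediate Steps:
b(U) = -U/5
L(s, n) = -4 + s
C(a) = 2
k(J, M) = (-2 + J)² (k(J, M) = (2 + (-4 + J))² = (-2 + J)²)
Y(125) + k(b(14), z(-7)) = 125 + (-2 - ⅕*14)² = 125 + (-2 - 14/5)² = 125 + (-24/5)² = 125 + 576/25 = 3701/25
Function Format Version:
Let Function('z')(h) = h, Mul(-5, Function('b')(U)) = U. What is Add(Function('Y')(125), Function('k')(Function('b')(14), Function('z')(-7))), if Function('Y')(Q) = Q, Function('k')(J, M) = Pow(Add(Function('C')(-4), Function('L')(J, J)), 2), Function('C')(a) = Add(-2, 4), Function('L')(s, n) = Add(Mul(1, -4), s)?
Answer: Rational(3701, 25) ≈ 148.04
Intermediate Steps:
Function('b')(U) = Mul(Rational(-1, 5), U)
Function('L')(s, n) = Add(-4, s)
Function('C')(a) = 2
Function('k')(J, M) = Pow(Add(-2, J), 2) (Function('k')(J, M) = Pow(Add(2, Add(-4, J)), 2) = Pow(Add(-2, J), 2))
Add(Function('Y')(125), Function('k')(Function('b')(14), Function('z')(-7))) = Add(125, Pow(Add(-2, Mul(Rational(-1, 5), 14)), 2)) = Add(125, Pow(Add(-2, Rational(-14, 5)), 2)) = Add(125, Pow(Rational(-24, 5), 2)) = Add(125, Rational(576, 25)) = Rational(3701, 25)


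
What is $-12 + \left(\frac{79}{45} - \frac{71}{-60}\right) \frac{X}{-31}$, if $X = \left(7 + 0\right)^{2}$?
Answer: $- \frac{92881}{5580} \approx -16.645$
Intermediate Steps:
$X = 49$ ($X = 7^{2} = 49$)
$-12 + \left(\frac{79}{45} - \frac{71}{-60}\right) \frac{X}{-31} = -12 + \left(\frac{79}{45} - \frac{71}{-60}\right) \frac{49}{-31} = -12 + \left(79 \cdot \frac{1}{45} - - \frac{71}{60}\right) 49 \left(- \frac{1}{31}\right) = -12 + \left(\frac{79}{45} + \frac{71}{60}\right) \left(- \frac{49}{31}\right) = -12 + \frac{529}{180} \left(- \frac{49}{31}\right) = -12 - \frac{25921}{5580} = - \frac{92881}{5580}$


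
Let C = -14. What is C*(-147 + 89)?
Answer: 812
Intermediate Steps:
C*(-147 + 89) = -14*(-147 + 89) = -14*(-58) = 812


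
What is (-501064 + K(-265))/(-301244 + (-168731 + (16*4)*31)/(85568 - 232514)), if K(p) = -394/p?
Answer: 19511719997436/11730605030405 ≈ 1.6633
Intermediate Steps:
(-501064 + K(-265))/(-301244 + (-168731 + (16*4)*31)/(85568 - 232514)) = (-501064 - 394/(-265))/(-301244 + (-168731 + (16*4)*31)/(85568 - 232514)) = (-501064 - 394*(-1/265))/(-301244 + (-168731 + 64*31)/(-146946)) = (-501064 + 394/265)/(-301244 + (-168731 + 1984)*(-1/146946)) = -132781566/(265*(-301244 - 166747*(-1/146946))) = -132781566/(265*(-301244 + 166747/146946)) = -132781566/(265*(-44266434077/146946)) = -132781566/265*(-146946/44266434077) = 19511719997436/11730605030405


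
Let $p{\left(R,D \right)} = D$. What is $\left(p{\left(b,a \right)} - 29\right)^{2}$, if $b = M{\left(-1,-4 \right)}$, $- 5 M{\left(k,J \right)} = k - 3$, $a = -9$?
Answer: $1444$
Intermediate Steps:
$M{\left(k,J \right)} = \frac{3}{5} - \frac{k}{5}$ ($M{\left(k,J \right)} = - \frac{k - 3}{5} = - \frac{-3 + k}{5} = \frac{3}{5} - \frac{k}{5}$)
$b = \frac{4}{5}$ ($b = \frac{3}{5} - - \frac{1}{5} = \frac{3}{5} + \frac{1}{5} = \frac{4}{5} \approx 0.8$)
$\left(p{\left(b,a \right)} - 29\right)^{2} = \left(-9 - 29\right)^{2} = \left(-38\right)^{2} = 1444$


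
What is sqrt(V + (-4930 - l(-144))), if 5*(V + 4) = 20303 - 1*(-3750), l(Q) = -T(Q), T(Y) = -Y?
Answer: sqrt(515)/5 ≈ 4.5387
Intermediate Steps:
l(Q) = Q (l(Q) = -(-1)*Q = Q)
V = 24033/5 (V = -4 + (20303 - 1*(-3750))/5 = -4 + (20303 + 3750)/5 = -4 + (1/5)*24053 = -4 + 24053/5 = 24033/5 ≈ 4806.6)
sqrt(V + (-4930 - l(-144))) = sqrt(24033/5 + (-4930 - 1*(-144))) = sqrt(24033/5 + (-4930 + 144)) = sqrt(24033/5 - 4786) = sqrt(103/5) = sqrt(515)/5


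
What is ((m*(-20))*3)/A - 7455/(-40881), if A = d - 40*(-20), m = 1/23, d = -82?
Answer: 20109835/112518139 ≈ 0.17873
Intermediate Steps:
m = 1/23 ≈ 0.043478
A = 718 (A = -82 - 40*(-20) = -82 + 800 = 718)
((m*(-20))*3)/A - 7455/(-40881) = (((1/23)*(-20))*3)/718 - 7455/(-40881) = -20/23*3*(1/718) - 7455*(-1/40881) = -60/23*1/718 + 2485/13627 = -30/8257 + 2485/13627 = 20109835/112518139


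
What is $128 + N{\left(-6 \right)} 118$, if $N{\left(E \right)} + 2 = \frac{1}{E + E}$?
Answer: $- \frac{707}{6} \approx -117.83$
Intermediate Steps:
$N{\left(E \right)} = -2 + \frac{1}{2 E}$ ($N{\left(E \right)} = -2 + \frac{1}{E + E} = -2 + \frac{1}{2 E}$)
$128 + N{\left(-6 \right)} 118 = 128 + \left(-2 + \frac{1}{2 \left(-6\right)}\right) 118 = 128 + \left(-2 + \frac{1}{2} \left(- \frac{1}{6}\right)\right) 118 = 128 + \left(-2 - \frac{1}{12}\right) 118 = 128 - \frac{1475}{6} = - \frac{707}{6}$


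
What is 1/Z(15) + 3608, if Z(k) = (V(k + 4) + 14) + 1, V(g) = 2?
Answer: 61337/17 ≈ 3608.1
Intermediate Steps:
Z(k) = 17 (Z(k) = (2 + 14) + 1 = 16 + 1 = 17)
1/Z(15) + 3608 = 1/17 + 3608 = 61337/17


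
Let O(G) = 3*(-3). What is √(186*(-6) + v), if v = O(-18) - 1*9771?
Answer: 4*I*√681 ≈ 104.38*I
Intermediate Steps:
O(G) = -9
v = -9780 (v = -9 - 1*9771 = -9 - 9771 = -9780)
√(186*(-6) + v) = √(186*(-6) - 9780) = √(-1116 - 9780) = √(-10896) = 4*I*√681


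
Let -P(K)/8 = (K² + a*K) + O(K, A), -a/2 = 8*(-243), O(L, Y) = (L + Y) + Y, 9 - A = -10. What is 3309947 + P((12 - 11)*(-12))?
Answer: 3681835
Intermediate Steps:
A = 19 (A = 9 - 1*(-10) = 9 + 10 = 19)
O(L, Y) = L + 2*Y
a = 3888 (a = -16*(-243) = -2*(-1944) = 3888)
P(K) = -304 - 31112*K - 8*K² (P(K) = -8*((K² + 3888*K) + (K + 2*19)) = -8*((K² + 3888*K) + (K + 38)) = -8*((K² + 3888*K) + (38 + K)) = -8*(38 + K² + 3889*K) = -304 - 31112*K - 8*K²)
3309947 + P((12 - 11)*(-12)) = 3309947 + (-304 - 31112*(12 - 11)*(-12) - 8*144*(12 - 11)²) = 3309947 + (-304 - 31112*(-12) - 8*(1*(-12))²) = 3309947 + (-304 - 31112*(-12) - 8*(-12)²) = 3309947 + (-304 + 373344 - 8*144) = 3309947 + (-304 + 373344 - 1152) = 3309947 + 371888 = 3681835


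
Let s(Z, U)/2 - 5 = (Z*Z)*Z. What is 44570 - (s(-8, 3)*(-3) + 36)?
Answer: 41492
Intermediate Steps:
s(Z, U) = 10 + 2*Z³ (s(Z, U) = 10 + 2*((Z*Z)*Z) = 10 + 2*(Z²*Z) = 10 + 2*Z³)
44570 - (s(-8, 3)*(-3) + 36) = 44570 - ((10 + 2*(-8)³)*(-3) + 36) = 44570 - ((10 + 2*(-512))*(-3) + 36) = 44570 - ((10 - 1024)*(-3) + 36) = 44570 - (-1014*(-3) + 36) = 44570 - (3042 + 36) = 44570 - 1*3078 = 44570 - 3078 = 41492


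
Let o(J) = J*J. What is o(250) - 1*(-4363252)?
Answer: 4425752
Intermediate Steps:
o(J) = J²
o(250) - 1*(-4363252) = 250² - 1*(-4363252) = 62500 + 4363252 = 4425752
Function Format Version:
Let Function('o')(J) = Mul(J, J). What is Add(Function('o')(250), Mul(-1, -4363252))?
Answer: 4425752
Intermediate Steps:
Function('o')(J) = Pow(J, 2)
Add(Function('o')(250), Mul(-1, -4363252)) = Add(Pow(250, 2), Mul(-1, -4363252)) = Add(62500, 4363252) = 4425752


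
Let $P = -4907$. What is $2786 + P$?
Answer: $-2121$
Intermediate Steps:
$2786 + P = 2786 - 4907 = -2121$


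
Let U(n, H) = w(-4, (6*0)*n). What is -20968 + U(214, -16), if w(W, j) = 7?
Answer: -20961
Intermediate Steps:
U(n, H) = 7
-20968 + U(214, -16) = -20968 + 7 = -20961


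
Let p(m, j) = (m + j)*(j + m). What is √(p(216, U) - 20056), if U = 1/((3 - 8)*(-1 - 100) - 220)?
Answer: √2160708121/285 ≈ 163.10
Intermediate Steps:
U = 1/285 (U = 1/(-5*(-101) - 220) = 1/(505 - 220) = 1/285 ≈ 0.0035088)
p(m, j) = (j + m)² (p(m, j) = (j + m)*(j + m) = (j + m)²)
√(p(216, U) - 20056) = √((1/285 + 216)² - 20056) = √((61561/285)² - 20056) = √(3789756721/81225 - 20056) = √(2160708121/81225) = √2160708121/285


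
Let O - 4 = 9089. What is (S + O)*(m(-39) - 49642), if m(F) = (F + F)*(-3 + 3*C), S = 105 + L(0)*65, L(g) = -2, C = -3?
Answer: -441666008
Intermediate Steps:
O = 9093 (O = 4 + 9089 = 9093)
S = -25 (S = 105 - 2*65 = 105 - 130 = -25)
m(F) = -24*F (m(F) = (F + F)*(-3 + 3*(-3)) = (2*F)*(-3 - 9) = (2*F)*(-12) = -24*F)
(S + O)*(m(-39) - 49642) = (-25 + 9093)*(-24*(-39) - 49642) = 9068*(936 - 49642) = 9068*(-48706) = -441666008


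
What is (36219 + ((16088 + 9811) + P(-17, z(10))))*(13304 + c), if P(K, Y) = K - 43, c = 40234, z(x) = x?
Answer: 3322461204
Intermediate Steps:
P(K, Y) = -43 + K
(36219 + ((16088 + 9811) + P(-17, z(10))))*(13304 + c) = (36219 + ((16088 + 9811) + (-43 - 17)))*(13304 + 40234) = (36219 + (25899 - 60))*53538 = (36219 + 25839)*53538 = 62058*53538 = 3322461204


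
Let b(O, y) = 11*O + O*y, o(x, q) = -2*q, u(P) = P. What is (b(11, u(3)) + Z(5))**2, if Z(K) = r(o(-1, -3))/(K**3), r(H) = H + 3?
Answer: 370909081/15625 ≈ 23738.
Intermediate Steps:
r(H) = 3 + H
Z(K) = 9/K**3 (Z(K) = (3 - 2*(-3))/(K**3) = (3 + 6)/K**3 = 9/K**3)
(b(11, u(3)) + Z(5))**2 = (11*(11 + 3) + 9/5**3)**2 = (11*14 + 9*(1/125))**2 = (154 + 9/125)**2 = (19259/125)**2 = 370909081/15625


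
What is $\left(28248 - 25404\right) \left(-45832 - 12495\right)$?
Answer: $-165881988$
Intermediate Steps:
$\left(28248 - 25404\right) \left(-45832 - 12495\right) = 2844 \left(-58327\right) = -165881988$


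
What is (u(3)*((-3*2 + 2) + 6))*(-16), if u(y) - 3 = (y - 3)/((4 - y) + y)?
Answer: -96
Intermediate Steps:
u(y) = 9/4 + y/4 (u(y) = 3 + (y - 3)/((4 - y) + y) = 3 + (-3 + y)/4 = 3 + (-3 + y)*(¼) = 3 + (-¾ + y/4) = 9/4 + y/4)
(u(3)*((-3*2 + 2) + 6))*(-16) = ((9/4 + (¼)*3)*((-3*2 + 2) + 6))*(-16) = ((9/4 + ¾)*((-6 + 2) + 6))*(-16) = (3*(-4 + 6))*(-16) = (3*2)*(-16) = 6*(-16) = -96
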